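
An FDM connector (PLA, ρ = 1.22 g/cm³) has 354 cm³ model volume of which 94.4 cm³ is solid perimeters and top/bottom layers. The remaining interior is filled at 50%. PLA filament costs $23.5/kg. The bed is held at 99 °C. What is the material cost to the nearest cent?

Interior volume: 354 − 94.4 → 259.6 cm³.
Infill volume = 0.50 × 259.6, so 129.8 cm³.
Deposited volume = 94.4 + 129.8, so 224.2 cm³.
Mass = 224.2 × 1.22 = 273.524 g.
At $23.5/kg: 273.524/1000 × 23.5 = $6.43.

$6.43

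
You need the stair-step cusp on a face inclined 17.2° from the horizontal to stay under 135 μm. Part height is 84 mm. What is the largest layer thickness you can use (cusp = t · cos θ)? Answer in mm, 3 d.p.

Layer height = cusp / cos(17.2°) = 0.135 / 0.9553 = 0.141 mm.

0.141 mm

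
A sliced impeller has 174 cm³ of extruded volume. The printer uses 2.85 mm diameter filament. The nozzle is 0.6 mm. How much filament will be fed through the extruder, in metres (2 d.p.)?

Filament cross-section = π × (2.85/2)² = 6.3794 mm².
L = 174000 mm³ / 6.3794 mm² = 27275.29 mm, i.e. 27.28 m.

27.28 m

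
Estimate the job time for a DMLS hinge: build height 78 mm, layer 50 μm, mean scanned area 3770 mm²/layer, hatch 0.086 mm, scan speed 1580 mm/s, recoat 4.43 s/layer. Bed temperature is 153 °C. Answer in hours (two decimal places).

13.94 hours

Layer count = ceil(78 / 0.05) = 1560.
Scan path per layer = 3770 / 0.086, so 43837.2 mm.
Scan time per layer = 43837.2 / 1580 = 27.7451 s.
Per-layer time = 27.7451 + 4.43 = 32.1751 s.
Total: 1560 × 32.1751 s = 50193.156 s → 13.94 hours.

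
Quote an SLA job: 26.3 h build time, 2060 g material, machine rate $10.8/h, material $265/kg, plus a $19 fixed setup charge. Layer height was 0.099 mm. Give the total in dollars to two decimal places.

$848.94

Machine-time cost = 10.8 × 26.3, so $284.04.
Material cost = 265 × 2060/1000, so $545.90.
Adding setup: 284.04 + 545.90 + 19 → $848.94.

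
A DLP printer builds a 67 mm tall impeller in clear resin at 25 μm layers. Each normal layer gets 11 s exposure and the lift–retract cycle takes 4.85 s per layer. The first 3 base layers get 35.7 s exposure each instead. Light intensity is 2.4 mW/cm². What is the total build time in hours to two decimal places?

11.82 hours

Layers = ⌈67/0.025⌉ = 2680.
Bottom layers = 3 × (35.7 + 4.85), so 121.65 s.
Remaining layers = 2677 × (11 + 4.85) = 42430.45 s.
Total = 121.65 + 42430.45 = 42552.1 s = 11.82 hours.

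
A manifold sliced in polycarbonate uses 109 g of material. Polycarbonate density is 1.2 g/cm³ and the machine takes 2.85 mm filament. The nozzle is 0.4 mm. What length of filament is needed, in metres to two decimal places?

Extruded volume: 109/1.2 = 90.8333 cm³ (90833.3 mm³).
A = π r² = π × 1.425² = 6.3794 mm².
Length = 90833.3 / 6.3794 = 14238.53 mm = 14.24 m.

14.24 m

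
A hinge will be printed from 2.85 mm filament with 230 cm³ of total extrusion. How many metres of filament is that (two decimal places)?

Filament cross-section = π × (2.85/2)² = 6.3794 mm².
Length = 230 cm³ / 6.3794 mm² = 230000 / 6.3794 = 36053.55 mm = 36.05 m.

36.05 m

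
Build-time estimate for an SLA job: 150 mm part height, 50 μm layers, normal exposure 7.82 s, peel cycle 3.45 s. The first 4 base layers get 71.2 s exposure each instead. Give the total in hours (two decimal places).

Layer count = ceil(150 / 0.05) = 3000.
Burn-in layers: 4 × (71.2 + 3.45) → 298.6 s.
Remaining layers = 2996 × (7.82 + 3.45), so 33764.92 s.
Sum: 298.6 + 33764.92 = 34063.52 s → 9.46 hours.

9.46 hours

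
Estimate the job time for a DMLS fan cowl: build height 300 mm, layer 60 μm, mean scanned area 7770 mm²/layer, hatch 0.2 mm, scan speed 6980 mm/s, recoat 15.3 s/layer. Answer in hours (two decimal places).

Number of layers: 300 / 0.06 → 5000 (rounded up).
Per-layer scan distance: 7770 / 0.2 → 38850 mm.
Laser time per layer: 38850 / 6980 → 5.5659 s.
Time per layer = 5.5659 + 15.3, so 20.8659 s.
5000 layers × 20.8659 s/layer = 104329.5 s, i.e. 28.98 hours.

28.98 hours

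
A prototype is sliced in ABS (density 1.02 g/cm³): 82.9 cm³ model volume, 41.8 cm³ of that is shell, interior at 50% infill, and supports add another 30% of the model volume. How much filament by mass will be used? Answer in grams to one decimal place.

Volume inside the shell = 82.9 − 41.8 = 41.1 cm³.
Deposited infill: 0.50 × 41.1 → 20.55 cm³.
Support = 0.30 × 82.9, so 24.87 cm³.
Deposited volume: 41.8 + 20.55 + 24.87 → 87.22 cm³.
Mass: 87.22 × 1.02 → 88.9644 g.

89.0 g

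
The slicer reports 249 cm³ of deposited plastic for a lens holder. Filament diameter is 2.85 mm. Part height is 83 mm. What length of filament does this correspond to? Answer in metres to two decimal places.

39.03 m

Cross-section of 2.85 mm filament: π·(2.85/2)² = 6.3794 mm².
L = 249000 mm³ / 6.3794 mm² = 39031.88 mm, i.e. 39.03 m.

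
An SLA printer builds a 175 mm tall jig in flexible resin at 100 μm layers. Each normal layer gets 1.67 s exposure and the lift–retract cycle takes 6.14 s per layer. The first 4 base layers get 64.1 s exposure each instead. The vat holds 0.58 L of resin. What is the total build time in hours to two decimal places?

3.87 hours

Number of layers: 175 / 0.1 → 1750 (rounded up).
Bottom layers: 4 × (64.1 + 6.14) → 280.96 s.
Remaining layers: 1746 × (1.67 + 6.14) → 13636.26 s.
Total = 280.96 + 13636.26 = 13917.22 s = 3.87 hours.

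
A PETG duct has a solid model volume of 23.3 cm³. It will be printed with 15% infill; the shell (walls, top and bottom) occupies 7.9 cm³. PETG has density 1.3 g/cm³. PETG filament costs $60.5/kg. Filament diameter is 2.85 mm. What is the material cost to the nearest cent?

Volume inside the shell = 23.3 − 7.9 = 15.4 cm³.
Infill volume = 0.15 × 15.4 = 2.31 cm³.
Total printed volume: 7.9 + 2.31 → 10.21 cm³.
Mass = 10.21 × 1.3 = 13.273 g.
At $60.5/kg: 13.273/1000 × 60.5 = $0.80.

$0.80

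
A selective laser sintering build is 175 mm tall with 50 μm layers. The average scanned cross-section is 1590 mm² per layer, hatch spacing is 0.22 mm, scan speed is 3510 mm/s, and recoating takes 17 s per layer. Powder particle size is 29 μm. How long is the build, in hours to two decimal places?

Layers = ⌈175/0.05⌉ = 3500.
Scan path per layer = 1590 / 0.22 = 7227.3 mm.
Per-layer scan time: 7227.3 / 3510 → 2.0591 s.
Time per layer = 2.0591 + 17, so 19.0591 s.
Total: 3500 × 19.0591 s = 66706.85 s → 18.53 hours.

18.53 hours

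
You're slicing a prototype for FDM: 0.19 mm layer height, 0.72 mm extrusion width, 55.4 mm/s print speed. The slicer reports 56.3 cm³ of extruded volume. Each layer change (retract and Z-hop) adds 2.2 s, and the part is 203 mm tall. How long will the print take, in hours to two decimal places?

2.72 hours

Bead cross-section: 0.19 × 0.72 → 0.1368 mm².
Total extruded path = 56300/0.1368 = 411549.7 mm.
Time extruding = 411549.7 / 55.4, so 7428.7 s.
Number of layers: 203 / 0.19 → 1069 (rounded up).
Non-print overhead = 1069 × 2.2 = 2351.8 s.
Altogether 7428.7 + 2351.8 = 9780.5 s, i.e. 2.72 hours.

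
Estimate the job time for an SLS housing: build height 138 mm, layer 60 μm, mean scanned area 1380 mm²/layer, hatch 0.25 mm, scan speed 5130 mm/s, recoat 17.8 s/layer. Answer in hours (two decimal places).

Layer count = ceil(138 / 0.06) = 2300.
Scan path per layer = 1380 / 0.25 = 5520 mm.
Laser time per layer: 5520 / 5130 → 1.076 s.
Time per layer = 1.076 + 17.8 = 18.876 s.
2300 layers × 18.876 s/layer = 43414.8 s, i.e. 12.06 hours.

12.06 hours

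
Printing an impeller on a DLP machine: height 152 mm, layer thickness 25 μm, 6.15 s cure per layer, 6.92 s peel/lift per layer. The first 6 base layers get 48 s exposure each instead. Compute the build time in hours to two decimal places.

Number of layers: 152 / 0.025 → 6080 (rounded up).
Bottom layers = 6 × (48 + 6.92), so 329.52 s.
Normal layers = 6074 × (6.15 + 6.92) = 79387.18 s.
Total = 329.52 + 79387.18 = 79716.7 s = 22.14 hours.

22.14 hours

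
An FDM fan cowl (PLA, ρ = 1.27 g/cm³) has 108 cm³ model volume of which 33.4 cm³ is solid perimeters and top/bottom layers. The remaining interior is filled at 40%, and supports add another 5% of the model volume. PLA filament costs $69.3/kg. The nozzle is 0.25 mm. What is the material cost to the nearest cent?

Volume inside the shell = 108 − 33.4 = 74.6 cm³.
Infill deposited: 0.40 × 74.6 → 29.84 cm³.
Support = 0.05 × 108 = 5.4 cm³.
Deposited volume = 33.4 + 29.84 + 5.4 = 68.64 cm³.
Mass = 68.64 × 1.27 = 87.1728 g.
At $69.3/kg: 87.1728/1000 × 69.3 = $6.04.

$6.04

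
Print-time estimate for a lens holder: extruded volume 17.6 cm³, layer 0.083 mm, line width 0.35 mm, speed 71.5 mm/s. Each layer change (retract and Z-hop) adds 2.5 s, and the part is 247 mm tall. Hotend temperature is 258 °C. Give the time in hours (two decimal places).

Extrusion cross-section = 0.083 × 0.35 = 0.02905 mm².
Path length: 17600 mm³ / 0.02905 mm² → 605852 mm.
Print-move time: 605852 / 71.5 → 8473.5 s.
Number of layers: 247 / 0.083 → 2976 (rounded up).
Z-hop total: 2976 × 2.5 → 7440 s.
Total = 8473.5 + 7440 = 15913.5 s = 4.42 hours.

4.42 hours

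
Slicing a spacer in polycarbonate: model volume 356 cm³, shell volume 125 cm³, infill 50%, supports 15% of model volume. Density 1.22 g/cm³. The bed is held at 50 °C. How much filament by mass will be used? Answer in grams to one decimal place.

Interior volume = 356 − 125 = 231 cm³.
Infill deposited = 0.50 × 231, so 115.5 cm³.
Support = 0.15 × 356 = 53.4 cm³.
Total printed volume = 125 + 115.5 + 53.4, so 293.9 cm³.
Mass = 293.9 × 1.22, so 358.558 g.

358.6 g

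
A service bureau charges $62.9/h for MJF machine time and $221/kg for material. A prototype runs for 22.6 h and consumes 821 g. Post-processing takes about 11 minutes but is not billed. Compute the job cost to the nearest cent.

$1602.98

Machine-time cost = 62.9 × 22.6 = $1421.54.
Material charge = 221 × 821/1000 = $181.441.
Total = 1421.54 + 181.441 = 1602.981 ≈ $1602.98.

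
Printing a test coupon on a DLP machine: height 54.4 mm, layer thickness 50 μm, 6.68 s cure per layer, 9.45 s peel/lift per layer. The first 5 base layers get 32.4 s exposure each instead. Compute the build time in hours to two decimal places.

4.91 hours

Number of layers: 54.4 / 0.05 → 1088 (rounded up).
Base layers = 5 × (32.4 + 9.45) = 209.25 s.
Normal layers = 1083 × (6.68 + 9.45), so 17468.79 s.
Sum: 209.25 + 17468.79 = 17678.04 s → 4.91 hours.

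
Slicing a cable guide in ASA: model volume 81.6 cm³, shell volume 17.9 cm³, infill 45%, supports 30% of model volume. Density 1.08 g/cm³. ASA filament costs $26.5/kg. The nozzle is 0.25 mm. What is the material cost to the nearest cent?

Infill region = 81.6 − 17.9, so 63.7 cm³.
Infill deposited = 0.45 × 63.7 = 28.665 cm³.
Support: 0.30 × 81.6 → 24.48 cm³.
Total extruded = 17.9 + 28.665 + 24.48, so 71.045 cm³.
Mass = 71.045 × 1.08, so 76.7286 g.
At $26.5/kg: 76.7286/1000 × 26.5 = $2.03.

$2.03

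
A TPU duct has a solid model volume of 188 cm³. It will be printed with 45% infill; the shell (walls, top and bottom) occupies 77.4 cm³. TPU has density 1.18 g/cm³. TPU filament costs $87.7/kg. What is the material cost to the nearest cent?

Volume inside the shell = 188 − 77.4 = 110.6 cm³.
Deposited infill = 0.45 × 110.6 = 49.77 cm³.
Total extruded: 77.4 + 49.77 → 127.17 cm³.
Mass = 127.17 × 1.18 = 150.0606 g.
At $87.7/kg: 150.0606/1000 × 87.7 = $13.16.

$13.16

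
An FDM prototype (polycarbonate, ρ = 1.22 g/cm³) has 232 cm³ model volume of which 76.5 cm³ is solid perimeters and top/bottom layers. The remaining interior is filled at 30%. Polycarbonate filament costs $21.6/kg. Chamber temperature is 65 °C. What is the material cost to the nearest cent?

Volume inside the shell: 232 − 76.5 → 155.5 cm³.
Infill deposited: 0.30 × 155.5 → 46.65 cm³.
Total printed volume = 76.5 + 46.65 = 123.15 cm³.
Mass = 123.15 × 1.22, so 150.243 g.
At $21.6/kg: 150.243/1000 × 21.6 = $3.25.

$3.25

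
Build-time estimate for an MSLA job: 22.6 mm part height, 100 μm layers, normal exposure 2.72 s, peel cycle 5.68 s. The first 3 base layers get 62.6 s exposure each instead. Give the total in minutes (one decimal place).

Layers = ⌈22.6/0.1⌉ = 226.
Burn-in layers: 3 × (62.6 + 5.68) → 204.84 s.
Regular layers = 223 × (2.72 + 5.68) = 1873.2 s.
Sum: 204.84 + 1873.2 = 2078.04 s → 34.6 minutes.

34.6 minutes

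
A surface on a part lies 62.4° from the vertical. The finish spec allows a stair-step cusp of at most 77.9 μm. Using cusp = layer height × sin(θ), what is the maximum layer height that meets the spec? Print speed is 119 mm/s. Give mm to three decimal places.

0.088 mm

Layer height = cusp / sin(62.4°) = 0.0779 / 0.8862 = 0.088 mm.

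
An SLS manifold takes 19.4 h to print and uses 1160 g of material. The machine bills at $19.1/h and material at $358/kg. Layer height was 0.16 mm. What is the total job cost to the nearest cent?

$785.82

Machine cost = 19.1 × 19.4, so $370.54.
Feedstock cost: 358 × 1160/1000 → $415.28.
Total = 370.54 + 415.28 = $785.82.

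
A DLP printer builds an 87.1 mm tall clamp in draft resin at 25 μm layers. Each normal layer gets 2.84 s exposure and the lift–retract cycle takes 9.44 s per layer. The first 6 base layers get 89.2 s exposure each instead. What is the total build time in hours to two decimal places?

12.03 hours

Layer count = ceil(87.1 / 0.025) = 3484.
Bottom layers: 6 × (89.2 + 9.44) → 591.84 s.
Normal layers: 3478 × (2.84 + 9.44) → 42709.84 s.
Total = 591.84 + 42709.84 = 43301.68 s = 12.03 hours.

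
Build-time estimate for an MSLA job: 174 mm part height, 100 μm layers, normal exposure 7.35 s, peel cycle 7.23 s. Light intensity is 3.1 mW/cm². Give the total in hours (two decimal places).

7.05 hours

Layer count = ceil(174 / 0.1) = 1740.
Per-layer time = 7.35 + 7.23 = 14.58 s.
Total = 1740 × 14.58 = 25369.2 s = 7.05 hours.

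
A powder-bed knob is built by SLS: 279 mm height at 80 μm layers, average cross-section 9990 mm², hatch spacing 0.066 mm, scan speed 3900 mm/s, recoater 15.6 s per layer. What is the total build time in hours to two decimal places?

52.72 hours

Layers = ⌈279/0.08⌉ = 3488.
Per-layer scan distance = 9990 / 0.066 = 151363.6 mm.
Per-layer scan time: 151363.6 / 3900 → 38.8112 s.
Layer cycle: 38.8112 + 15.6 → 54.4112 s.
Total: 3488 × 54.4112 s = 189786.2656 s → 52.72 hours.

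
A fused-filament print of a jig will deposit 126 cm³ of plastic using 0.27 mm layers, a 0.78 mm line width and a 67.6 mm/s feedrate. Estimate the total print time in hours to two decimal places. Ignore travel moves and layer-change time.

2.46 hours

Extrusion cross-section = 0.27 × 0.78, so 0.2106 mm².
Toolpath length = 126 cm³ / 0.2106 mm² = 126000 / 0.2106 = 598290.6 mm.
Time extruding = 598290.6 / 67.6, so 8850.5 s.
Converting: 8850.5 s = 2.46 hours.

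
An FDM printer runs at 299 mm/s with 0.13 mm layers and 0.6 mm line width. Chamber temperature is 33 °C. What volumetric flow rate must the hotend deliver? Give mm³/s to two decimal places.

Extrusion cross-section = 0.13 × 0.6, so 0.078 mm².
Volumetric flow = 299 × 0.078 = 23.32 mm³/s.

23.32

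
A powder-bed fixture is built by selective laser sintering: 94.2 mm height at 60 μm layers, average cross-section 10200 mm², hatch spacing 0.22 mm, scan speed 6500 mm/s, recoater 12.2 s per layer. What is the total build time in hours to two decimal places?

8.43 hours

Layers = ⌈94.2/0.06⌉ = 1570.
Scan path per layer = 10200 / 0.22 = 46363.6 mm.
Scan time per layer = 46363.6 / 6500, so 7.1329 s.
Per-layer time = 7.1329 + 12.2, so 19.3329 s.
Build time = 1570 × 19.3329 = 30352.653 s = 8.43 hours.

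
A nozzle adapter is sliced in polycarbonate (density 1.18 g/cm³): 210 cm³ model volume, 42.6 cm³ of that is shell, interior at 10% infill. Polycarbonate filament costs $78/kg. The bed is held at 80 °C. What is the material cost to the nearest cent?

$5.46

Infill region = 210 − 42.6, so 167.4 cm³.
Infill deposited = 0.10 × 167.4 = 16.74 cm³.
Total printed volume: 42.6 + 16.74 → 59.34 cm³.
Mass = 59.34 × 1.18 = 70.0212 g.
Cost = 70.0212 g / 1000 × $78/kg = $5.46.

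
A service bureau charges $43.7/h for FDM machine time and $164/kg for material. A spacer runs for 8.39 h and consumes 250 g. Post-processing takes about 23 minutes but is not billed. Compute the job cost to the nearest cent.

$407.64

Time charge = 43.7 × 8.39 = $366.643.
Feedstock cost = 164 × 250/1000, so $41.00.
Total = 366.643 + 41.00 = 407.643 ≈ $407.64.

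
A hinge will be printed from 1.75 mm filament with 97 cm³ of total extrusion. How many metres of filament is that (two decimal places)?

A = π r² = π × 0.875² = 2.4053 mm².
Length = 97 cm³ / 2.4053 mm² = 97000 / 2.4053 = 40327.61 mm = 40.33 m.

40.33 m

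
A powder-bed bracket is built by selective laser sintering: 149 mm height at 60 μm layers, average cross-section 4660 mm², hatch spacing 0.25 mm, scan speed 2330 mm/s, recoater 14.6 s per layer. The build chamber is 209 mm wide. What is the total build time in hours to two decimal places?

15.59 hours

Number of layers: 149 / 0.06 → 2484 (rounded up).
Hatch length per layer: 4660 / 0.25 → 18640 mm.
Per-layer scan time = 18640 / 2330, so 8 s.
Time per layer: 8 + 14.6 → 22.6 s.
Total: 2484 × 22.6 s = 56138.4 s → 15.59 hours.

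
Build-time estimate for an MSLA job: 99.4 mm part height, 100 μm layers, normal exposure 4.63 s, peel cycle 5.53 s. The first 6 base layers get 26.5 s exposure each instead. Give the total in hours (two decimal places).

2.84 hours

Number of layers: 99.4 / 0.1 → 994 (rounded up).
Burn-in layers = 6 × (26.5 + 5.53), so 192.18 s.
Normal layers = 988 × (4.63 + 5.53), so 10038.08 s.
Sum: 192.18 + 10038.08 = 10230.26 s → 2.84 hours.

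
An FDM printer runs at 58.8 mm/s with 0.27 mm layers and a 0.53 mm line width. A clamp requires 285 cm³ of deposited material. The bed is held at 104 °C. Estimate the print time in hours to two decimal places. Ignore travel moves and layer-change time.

9.41 hours

Extrusion cross-section = 0.27 × 0.53, so 0.1431 mm².
Path length: 285000 mm³ / 0.1431 mm² → 1991614.3 mm.
Extrusion time = 1991614.3 / 58.8, so 33871 s.
Converting: 33871 s = 9.41 hours.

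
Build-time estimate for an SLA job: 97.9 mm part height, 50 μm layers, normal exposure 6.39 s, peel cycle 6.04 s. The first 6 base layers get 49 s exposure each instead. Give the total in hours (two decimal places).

Layer count = ceil(97.9 / 0.05) = 1958.
Base layers: 6 × (49 + 6.04) → 330.24 s.
Remaining layers: 1952 × (6.39 + 6.04) → 24263.36 s.
Total = 330.24 + 24263.36 = 24593.6 s = 6.83 hours.

6.83 hours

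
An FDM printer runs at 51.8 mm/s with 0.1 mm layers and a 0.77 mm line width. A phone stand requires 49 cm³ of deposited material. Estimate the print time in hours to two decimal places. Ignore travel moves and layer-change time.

Bead cross-section = 0.1 × 0.77 = 0.077 mm².
Toolpath length = 49 cm³ / 0.077 mm² = 49000 / 0.077 = 636363.6 mm.
Extrusion time = 636363.6 / 51.8, so 12285 s.
In the requested units: 12285 s = 3.41 hours.

3.41 hours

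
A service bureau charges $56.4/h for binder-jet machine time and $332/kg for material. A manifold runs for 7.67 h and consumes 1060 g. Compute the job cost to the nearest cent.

Machine cost = 56.4 × 7.67 = $432.588.
Feedstock cost = 332 × 1060/1000 = $351.92.
Job cost: 432.588 + 351.92 = 784.508 ≈ $784.51.

$784.51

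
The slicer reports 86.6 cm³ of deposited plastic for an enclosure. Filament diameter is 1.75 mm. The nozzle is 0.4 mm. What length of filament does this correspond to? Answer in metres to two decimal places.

36.00 m

Cross-section of 1.75 mm filament: π·(1.75/2)² = 2.4053 mm².
Length = 86.6 cm³ / 2.4053 mm² = 86600 / 2.4053 = 36003.82 mm = 36.00 m.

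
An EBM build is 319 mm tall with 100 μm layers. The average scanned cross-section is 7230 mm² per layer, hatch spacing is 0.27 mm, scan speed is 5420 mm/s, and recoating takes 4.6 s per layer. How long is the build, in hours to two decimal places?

Number of layers: 319 / 0.1 → 3190 (rounded up).
Scan path per layer = 7230 / 0.27 = 26777.8 mm.
Scan time per layer: 26777.8 / 5420 → 4.9406 s.
Time per layer = 4.9406 + 4.6 = 9.5406 s.
Build time = 3190 × 9.5406 = 30434.514 s = 8.45 hours.

8.45 hours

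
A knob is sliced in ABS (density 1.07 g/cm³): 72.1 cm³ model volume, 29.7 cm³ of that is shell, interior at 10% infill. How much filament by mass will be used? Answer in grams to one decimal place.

36.3 g

Interior volume = 72.1 − 29.7, so 42.4 cm³.
Infill deposited = 0.10 × 42.4 = 4.24 cm³.
Total printed volume = 29.7 + 4.24, so 33.94 cm³.
Mass: 33.94 × 1.07 → 36.3158 g.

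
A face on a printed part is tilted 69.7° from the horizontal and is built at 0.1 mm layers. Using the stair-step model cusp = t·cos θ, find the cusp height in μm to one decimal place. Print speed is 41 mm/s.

cos(69.7°) = 0.3469, so cusp = 0.1 × 0.3469 = 0.03469 mm → 34.7 μm.

34.7 μm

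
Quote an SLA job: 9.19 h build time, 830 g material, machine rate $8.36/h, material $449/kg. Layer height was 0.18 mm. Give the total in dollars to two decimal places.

Machine-time cost = 8.36 × 9.19, so $76.8284.
Material cost = 449 × 830/1000 = $372.67.
Total = 76.8284 + 372.67 = 449.4984 ≈ $449.50.

$449.50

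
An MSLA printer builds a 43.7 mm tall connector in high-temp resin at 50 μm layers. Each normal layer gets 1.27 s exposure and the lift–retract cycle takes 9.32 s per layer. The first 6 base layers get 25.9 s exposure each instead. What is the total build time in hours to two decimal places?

2.61 hours

Number of layers: 43.7 / 0.05 → 874 (rounded up).
Base layers = 6 × (25.9 + 9.32), so 211.32 s.
Normal layers = 868 × (1.27 + 9.32) = 9192.12 s.
Sum: 211.32 + 9192.12 = 9403.44 s → 2.61 hours.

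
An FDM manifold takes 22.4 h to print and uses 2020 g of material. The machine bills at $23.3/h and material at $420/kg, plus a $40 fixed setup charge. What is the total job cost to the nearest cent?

Machine-time cost = 23.3 × 22.4, so $521.92.
Material charge = 420 × 2020/1000, so $848.40.
Total = 521.92 + 848.40 + 40 = $1410.32.

$1410.32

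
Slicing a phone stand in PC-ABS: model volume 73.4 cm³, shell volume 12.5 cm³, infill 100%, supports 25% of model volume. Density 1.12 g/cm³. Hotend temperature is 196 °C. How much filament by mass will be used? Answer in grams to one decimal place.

102.8 g

Interior volume = 73.4 − 12.5 = 60.9 cm³.
Infill volume: 1.00 × 60.9 → 60.9 cm³.
Support: 0.25 × 73.4 → 18.35 cm³.
Total extruded = 12.5 + 60.9 + 18.35 = 91.75 cm³.
Mass: 91.75 × 1.12 → 102.76 g.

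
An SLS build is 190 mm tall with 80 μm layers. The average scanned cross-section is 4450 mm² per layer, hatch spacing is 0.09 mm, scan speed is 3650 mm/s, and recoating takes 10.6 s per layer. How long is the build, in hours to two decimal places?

15.93 hours

Number of layers: 190 / 0.08 → 2375 (rounded up).
Hatch length per layer = 4450 / 0.09, so 49444.4 mm.
Laser time per layer: 49444.4 / 3650 → 13.5464 s.
Time per layer = 13.5464 + 10.6, so 24.1464 s.
2375 layers × 24.1464 s/layer = 57347.7 s, i.e. 15.93 hours.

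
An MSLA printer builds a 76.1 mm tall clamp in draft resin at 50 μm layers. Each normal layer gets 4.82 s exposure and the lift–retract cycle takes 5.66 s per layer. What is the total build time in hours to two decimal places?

4.43 hours

Layer count = ceil(76.1 / 0.05) = 1522.
Per-layer time = 4.82 + 5.66, so 10.48 s.
Total = 1522 × 10.48 = 15950.56 s = 4.43 hours.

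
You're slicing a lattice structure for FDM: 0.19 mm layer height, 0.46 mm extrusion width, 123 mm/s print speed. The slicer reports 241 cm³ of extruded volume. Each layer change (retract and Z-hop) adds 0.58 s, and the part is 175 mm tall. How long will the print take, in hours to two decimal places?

Line area: 0.19 × 0.46 → 0.0874 mm².
Toolpath length = 241 cm³ / 0.0874 mm² = 241000 / 0.0874 = 2757437.1 mm.
Extrusion time: 2757437.1 / 123 → 22418.2 s.
Layers = ⌈175/0.19⌉ = 922.
Non-print overhead: 922 × 0.58 → 534.76 s.
Altogether 22418.2 + 534.76 = 22952.96 s, i.e. 6.38 hours.

6.38 hours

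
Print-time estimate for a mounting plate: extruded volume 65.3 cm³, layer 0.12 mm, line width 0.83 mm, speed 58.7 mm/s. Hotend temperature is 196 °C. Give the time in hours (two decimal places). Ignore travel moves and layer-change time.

Line area = 0.12 × 0.83, so 0.0996 mm².
Toolpath length = 65.3 cm³ / 0.0996 mm² = 65300 / 0.0996 = 655622.5 mm.
Time extruding = 655622.5 / 58.7, so 11169 s.
Converting: 11169 s = 3.10 hours.

3.10 hours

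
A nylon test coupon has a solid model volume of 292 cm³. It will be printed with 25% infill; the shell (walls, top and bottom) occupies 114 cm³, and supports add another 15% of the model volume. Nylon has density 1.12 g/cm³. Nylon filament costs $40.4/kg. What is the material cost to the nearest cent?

$9.15

Interior volume = 292 − 114 = 178 cm³.
Infill volume: 0.25 × 178 → 44.5 cm³.
Support: 0.15 × 292 → 43.8 cm³.
Total extruded = 114 + 44.5 + 43.8 = 202.3 cm³.
Mass = 202.3 × 1.12, so 226.576 g.
At $40.4/kg: 226.576/1000 × 40.4 = $9.15.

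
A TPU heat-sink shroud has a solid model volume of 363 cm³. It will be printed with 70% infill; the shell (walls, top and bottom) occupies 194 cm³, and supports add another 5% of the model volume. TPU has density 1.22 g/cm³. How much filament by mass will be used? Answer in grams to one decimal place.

403.1 g

Infill region = 363 − 194, so 169 cm³.
Infill volume = 0.70 × 169 = 118.3 cm³.
Support = 0.05 × 363, so 18.15 cm³.
Total printed volume = 194 + 118.3 + 18.15 = 330.45 cm³.
Mass = 330.45 × 1.22, so 403.149 g.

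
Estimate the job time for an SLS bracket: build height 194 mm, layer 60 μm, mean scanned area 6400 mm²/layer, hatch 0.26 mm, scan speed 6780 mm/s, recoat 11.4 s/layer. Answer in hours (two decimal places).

Layers = ⌈194/0.06⌉ = 3234.
Hatch length per layer: 6400 / 0.26 → 24615.4 mm.
Scan time per layer = 24615.4 / 6780 = 3.6306 s.
Time per layer = 3.6306 + 11.4 = 15.0306 s.
Total: 3234 × 15.0306 s = 48608.9604 s → 13.50 hours.

13.50 hours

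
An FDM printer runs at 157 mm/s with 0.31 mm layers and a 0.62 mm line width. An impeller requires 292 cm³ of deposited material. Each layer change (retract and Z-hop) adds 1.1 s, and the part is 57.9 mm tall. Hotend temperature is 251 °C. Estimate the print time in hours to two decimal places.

2.75 hours

Line area = 0.31 × 0.62 = 0.1922 mm².
Total extruded path = 292000/0.1922 = 1519250.8 mm.
Extrusion time = 1519250.8 / 157 = 9676.8 s.
Number of layers: 57.9 / 0.31 → 187 (rounded up).
Non-print overhead = 187 × 1.1, so 205.7 s.
Total = 9676.8 + 205.7 = 9882.5 s = 2.75 hours.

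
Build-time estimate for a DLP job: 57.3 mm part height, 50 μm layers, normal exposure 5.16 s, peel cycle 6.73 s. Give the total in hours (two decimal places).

Layers = ⌈57.3/0.05⌉ = 1146.
Cycle time = 5.16 + 6.73 = 11.89 s.
Build time: 1146 × 11.89 s = 13625.94 s, i.e. 3.78 hours.

3.78 hours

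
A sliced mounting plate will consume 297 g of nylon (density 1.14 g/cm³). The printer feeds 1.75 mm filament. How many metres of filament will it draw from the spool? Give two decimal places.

108.31 m

Extruded volume: 297/1.14 = 260.5263 cm³ (260526.3 mm³).
A = π r² = π × 0.875² = 2.4053 mm².
Length = 260526.3 / 2.4053 = 108313.43 mm = 108.31 m.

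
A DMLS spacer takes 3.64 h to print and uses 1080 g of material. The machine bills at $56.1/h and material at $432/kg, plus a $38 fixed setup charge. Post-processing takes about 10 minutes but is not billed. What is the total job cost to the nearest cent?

$708.76

Machine-time cost = 56.1 × 3.64, so $204.204.
Feedstock cost = 432 × 1080/1000 = $466.56.
Adding setup: 204.204 + 466.56 + 38 → 708.764 ≈ $708.76.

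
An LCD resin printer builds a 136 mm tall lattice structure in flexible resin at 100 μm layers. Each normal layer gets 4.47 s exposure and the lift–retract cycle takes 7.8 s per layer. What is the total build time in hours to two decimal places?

Layer count = ceil(136 / 0.1) = 1360.
Per-layer time = 4.47 + 7.8, so 12.27 s.
Total = 1360 × 12.27 = 16687.2 s = 4.64 hours.

4.64 hours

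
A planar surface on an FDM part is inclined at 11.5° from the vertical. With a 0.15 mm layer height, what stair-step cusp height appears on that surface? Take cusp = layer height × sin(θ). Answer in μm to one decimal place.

sin(11.5°) = 0.1994, so cusp = 0.15 × 0.1994 = 0.02991 mm → 29.9 μm.

29.9 μm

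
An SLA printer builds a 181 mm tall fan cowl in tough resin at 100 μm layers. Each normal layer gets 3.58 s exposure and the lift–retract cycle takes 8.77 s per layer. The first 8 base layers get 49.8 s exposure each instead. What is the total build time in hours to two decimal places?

Number of layers: 181 / 0.1 → 1810 (rounded up).
Burn-in layers = 8 × (49.8 + 8.77) = 468.56 s.
Regular layers = 1802 × (3.58 + 8.77) = 22254.7 s.
Sum: 468.56 + 22254.7 = 22723.26 s → 6.31 hours.

6.31 hours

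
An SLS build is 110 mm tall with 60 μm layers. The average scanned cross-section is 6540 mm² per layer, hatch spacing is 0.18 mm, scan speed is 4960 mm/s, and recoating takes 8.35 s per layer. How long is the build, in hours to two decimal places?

7.99 hours

Layers = ⌈110/0.06⌉ = 1834.
Hatch length per layer: 6540 / 0.18 → 36333.3 mm.
Laser time per layer: 36333.3 / 4960 → 7.3253 s.
Per-layer time = 7.3253 + 8.35 = 15.6753 s.
1834 layers × 15.6753 s/layer = 28748.5002 s, i.e. 7.99 hours.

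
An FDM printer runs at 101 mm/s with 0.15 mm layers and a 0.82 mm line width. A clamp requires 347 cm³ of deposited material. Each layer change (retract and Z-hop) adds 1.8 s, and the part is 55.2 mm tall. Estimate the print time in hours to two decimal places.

7.94 hours

Line area = 0.15 × 0.82, so 0.123 mm².
Toolpath length = 347 cm³ / 0.123 mm² = 347000 / 0.123 = 2821138.2 mm.
Time extruding: 2821138.2 / 101 → 27932.1 s.
Layer count = ceil(55.2 / 0.15) = 368.
Z-hop total: 368 × 1.8 → 662.4 s.
Altogether 27932.1 + 662.4 = 28594.5 s, i.e. 7.94 hours.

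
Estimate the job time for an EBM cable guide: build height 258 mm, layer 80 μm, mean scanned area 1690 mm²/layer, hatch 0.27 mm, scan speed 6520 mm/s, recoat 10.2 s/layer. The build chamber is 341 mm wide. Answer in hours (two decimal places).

10.00 hours

Number of layers: 258 / 0.08 → 3225 (rounded up).
Per-layer scan distance = 1690 / 0.27 = 6259.3 mm.
Per-layer scan time = 6259.3 / 6520, so 0.96 s.
Per-layer time = 0.96 + 10.2, so 11.16 s.
Total: 3225 × 11.16 s = 35991 s → 10.00 hours.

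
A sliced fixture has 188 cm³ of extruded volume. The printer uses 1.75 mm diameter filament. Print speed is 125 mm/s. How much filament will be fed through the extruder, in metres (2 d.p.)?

Cross-section of 1.75 mm filament: π·(1.75/2)² = 2.4053 mm².
Length = 188 cm³ / 2.4053 mm² = 188000 / 2.4053 = 78160.73 mm = 78.16 m.

78.16 m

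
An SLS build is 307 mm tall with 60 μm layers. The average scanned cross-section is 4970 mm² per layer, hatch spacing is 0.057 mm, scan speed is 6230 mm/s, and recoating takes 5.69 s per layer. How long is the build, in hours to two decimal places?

27.98 hours

Number of layers: 307 / 0.06 → 5117 (rounded up).
Per-layer scan distance = 4970 / 0.057 = 87193 mm.
Per-layer scan time = 87193 / 6230 = 13.9957 s.
Per-layer time = 13.9957 + 5.69, so 19.6857 s.
Total: 5117 × 19.6857 s = 100731.7269 s → 27.98 hours.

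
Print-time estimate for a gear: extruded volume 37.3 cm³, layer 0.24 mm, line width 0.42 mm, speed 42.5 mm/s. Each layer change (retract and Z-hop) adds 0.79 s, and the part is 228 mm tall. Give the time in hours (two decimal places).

2.63 hours

Extrusion cross-section: 0.24 × 0.42 → 0.1008 mm².
Path length: 37300 mm³ / 0.1008 mm² → 370039.7 mm.
Print-move time = 370039.7 / 42.5 = 8706.8 s.
Number of layers: 228 / 0.24 → 950 (rounded up).
Non-print overhead = 950 × 0.79 = 750.5 s.
Total = 8706.8 + 750.5 = 9457.3 s = 2.63 hours.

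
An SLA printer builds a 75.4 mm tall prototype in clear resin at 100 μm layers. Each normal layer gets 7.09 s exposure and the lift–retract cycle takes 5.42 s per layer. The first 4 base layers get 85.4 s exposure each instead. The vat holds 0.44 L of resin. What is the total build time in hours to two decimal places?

2.71 hours

Number of layers: 75.4 / 0.1 → 754 (rounded up).
Bottom layers = 4 × (85.4 + 5.42) = 363.28 s.
Remaining layers = 750 × (7.09 + 5.42), so 9382.5 s.
Sum: 363.28 + 9382.5 = 9745.78 s → 2.71 hours.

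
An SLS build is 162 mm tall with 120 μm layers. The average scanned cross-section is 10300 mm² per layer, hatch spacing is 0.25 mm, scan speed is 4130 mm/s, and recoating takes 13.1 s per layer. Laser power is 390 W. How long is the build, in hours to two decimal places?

Layers = ⌈162/0.12⌉ = 1350.
Per-layer scan distance = 10300 / 0.25, so 41200 mm.
Per-layer scan time: 41200 / 4130 → 9.9758 s.
Time per layer = 9.9758 + 13.1 = 23.0758 s.
1350 layers × 23.0758 s/layer = 31152.33 s, i.e. 8.65 hours.

8.65 hours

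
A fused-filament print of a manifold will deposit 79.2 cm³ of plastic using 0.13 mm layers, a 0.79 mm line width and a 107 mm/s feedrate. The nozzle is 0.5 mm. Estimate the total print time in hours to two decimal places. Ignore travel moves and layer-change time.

Bead cross-section = 0.13 × 0.79 = 0.1027 mm².
Total extruded path = 79200/0.1027 = 771178.2 mm.
Extrusion time = 771178.2 / 107 = 7207.3 s.
Converting: 7207.3 s = 2.00 hours.

2.00 hours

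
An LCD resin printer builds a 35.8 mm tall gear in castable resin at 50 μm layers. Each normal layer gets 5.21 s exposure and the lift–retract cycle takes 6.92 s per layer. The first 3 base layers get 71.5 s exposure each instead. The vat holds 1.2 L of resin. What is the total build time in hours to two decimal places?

Number of layers: 35.8 / 0.05 → 716 (rounded up).
Burn-in layers = 3 × (71.5 + 6.92), so 235.26 s.
Normal layers = 713 × (5.21 + 6.92), so 8648.69 s.
Sum: 235.26 + 8648.69 = 8883.95 s → 2.47 hours.

2.47 hours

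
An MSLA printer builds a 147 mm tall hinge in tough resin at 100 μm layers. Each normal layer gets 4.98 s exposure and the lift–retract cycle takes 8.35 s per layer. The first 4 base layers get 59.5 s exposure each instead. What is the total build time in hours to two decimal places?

5.50 hours

Layers = ⌈147/0.1⌉ = 1470.
Bottom layers = 4 × (59.5 + 8.35), so 271.4 s.
Remaining layers = 1466 × (4.98 + 8.35), so 19541.78 s.
Sum: 271.4 + 19541.78 = 19813.18 s → 5.50 hours.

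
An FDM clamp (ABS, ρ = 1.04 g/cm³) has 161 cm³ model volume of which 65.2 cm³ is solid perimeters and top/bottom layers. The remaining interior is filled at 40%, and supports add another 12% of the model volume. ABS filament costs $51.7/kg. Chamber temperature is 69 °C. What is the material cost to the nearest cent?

$6.60

Interior volume = 161 − 65.2 = 95.8 cm³.
Deposited infill = 0.40 × 95.8 = 38.32 cm³.
Support = 0.12 × 161, so 19.32 cm³.
Total printed volume = 65.2 + 38.32 + 19.32, so 122.84 cm³.
Mass = 122.84 × 1.04 = 127.7536 g.
At $51.7/kg: 127.7536/1000 × 51.7 = $6.60.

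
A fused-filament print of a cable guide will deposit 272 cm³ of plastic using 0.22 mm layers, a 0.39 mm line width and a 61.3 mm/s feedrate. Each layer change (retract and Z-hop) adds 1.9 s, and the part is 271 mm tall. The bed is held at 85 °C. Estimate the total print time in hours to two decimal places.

Line area = 0.22 × 0.39, so 0.0858 mm².
Path length: 272000 mm³ / 0.0858 mm² → 3170163.2 mm.
Time extruding = 3170163.2 / 61.3 = 51715.5 s.
Layers = ⌈271/0.22⌉ = 1232.
Layer-change overhead = 1232 × 1.9 = 2340.8 s.
Total = 51715.5 + 2340.8 = 54056.3 s = 15.02 hours.

15.02 hours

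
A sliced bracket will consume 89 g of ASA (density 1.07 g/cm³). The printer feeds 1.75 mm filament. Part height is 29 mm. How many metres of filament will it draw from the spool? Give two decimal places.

34.58 m

Extruded volume: 89/1.07 = 83.1776 cm³ (83177.6 mm³).
Filament cross-section = π × (1.75/2)² = 2.4053 mm².
Length = 83177.6 / 2.4053 = 34580.97 mm = 34.58 m.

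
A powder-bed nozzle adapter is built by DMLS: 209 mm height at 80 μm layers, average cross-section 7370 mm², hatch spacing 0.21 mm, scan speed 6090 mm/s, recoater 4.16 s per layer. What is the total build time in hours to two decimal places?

7.20 hours

Layer count = ceil(209 / 0.08) = 2613.
Hatch length per layer = 7370 / 0.21 = 35095.2 mm.
Per-layer scan time = 35095.2 / 6090 = 5.7628 s.
Time per layer = 5.7628 + 4.16 = 9.9228 s.
Build time = 2613 × 9.9228 = 25928.2764 s = 7.20 hours.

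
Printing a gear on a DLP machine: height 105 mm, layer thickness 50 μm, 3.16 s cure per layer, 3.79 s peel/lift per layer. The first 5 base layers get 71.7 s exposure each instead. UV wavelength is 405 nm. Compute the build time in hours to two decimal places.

4.15 hours

Layer count = ceil(105 / 0.05) = 2100.
Burn-in layers = 5 × (71.7 + 3.79), so 377.45 s.
Regular layers = 2095 × (3.16 + 3.79), so 14560.25 s.
Total = 377.45 + 14560.25 = 14937.7 s = 4.15 hours.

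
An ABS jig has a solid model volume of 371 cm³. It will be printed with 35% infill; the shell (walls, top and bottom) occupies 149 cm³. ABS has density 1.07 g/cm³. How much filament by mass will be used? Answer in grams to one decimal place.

Volume inside the shell = 371 − 149, so 222 cm³.
Infill volume = 0.35 × 222, so 77.7 cm³.
Deposited volume = 149 + 77.7, so 226.7 cm³.
Mass: 226.7 × 1.07 → 242.569 g.

242.6 g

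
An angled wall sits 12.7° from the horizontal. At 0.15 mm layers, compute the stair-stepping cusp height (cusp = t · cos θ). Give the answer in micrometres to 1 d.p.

146.3 μm

Cusp = layer height × cos(12.7°) = 0.15 × 0.9755 = 0.146325 mm = 146.3 μm.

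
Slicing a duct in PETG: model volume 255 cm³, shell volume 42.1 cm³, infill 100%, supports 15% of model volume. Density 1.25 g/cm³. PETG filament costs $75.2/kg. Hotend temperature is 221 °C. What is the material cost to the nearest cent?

$27.57

Infill region: 255 − 42.1 → 212.9 cm³.
Infill volume = 1.00 × 212.9 = 212.9 cm³.
Support = 0.15 × 255 = 38.25 cm³.
Total printed volume = 42.1 + 212.9 + 38.25 = 293.25 cm³.
Mass = 293.25 × 1.25 = 366.5625 g.
At $75.2/kg: 366.5625/1000 × 75.2 = $27.57.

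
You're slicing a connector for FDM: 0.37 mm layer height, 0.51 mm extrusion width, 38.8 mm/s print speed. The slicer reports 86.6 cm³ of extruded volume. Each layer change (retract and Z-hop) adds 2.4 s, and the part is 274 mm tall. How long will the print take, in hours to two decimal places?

3.78 hours

Line area = 0.37 × 0.51 = 0.1887 mm².
Total extruded path = 86600/0.1887 = 458929.5 mm.
Time extruding = 458929.5 / 38.8, so 11828.1 s.
Layer count = ceil(274 / 0.37) = 741.
Layer-change overhead = 741 × 2.4 = 1778.4 s.
Total = 11828.1 + 1778.4 = 13606.5 s = 3.78 hours.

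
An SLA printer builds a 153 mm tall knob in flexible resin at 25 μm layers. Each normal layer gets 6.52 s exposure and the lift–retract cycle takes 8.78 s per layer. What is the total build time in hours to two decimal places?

Layers = ⌈153/0.025⌉ = 6120.
Per-layer time = 6.52 + 8.78 = 15.3 s.
Build time: 6120 × 15.3 s = 93636 s, i.e. 26.01 hours.

26.01 hours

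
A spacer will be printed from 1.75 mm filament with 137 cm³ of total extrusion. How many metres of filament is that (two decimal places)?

56.96 m

Cross-section of 1.75 mm filament: π·(1.75/2)² = 2.4053 mm².
L = 137000 mm³ / 2.4053 mm² = 56957.55 mm, i.e. 56.96 m.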